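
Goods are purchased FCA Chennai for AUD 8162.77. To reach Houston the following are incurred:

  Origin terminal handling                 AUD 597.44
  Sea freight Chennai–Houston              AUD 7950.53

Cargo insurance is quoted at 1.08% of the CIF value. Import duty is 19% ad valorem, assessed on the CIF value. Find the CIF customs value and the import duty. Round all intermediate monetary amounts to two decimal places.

Let C be the CIF value. C = FCA price + pre-shipment costs + freight + 1.08% × C
C − 1.08% × C = 8162.77 + 597.44 + 7950.53
0.9892 × C = 16710.74
C = 16710.74 / 0.9892 = 16893.19
Insurance premium = 1.08% × 16893.19 = 182.45
Import duty = 16893.19 × 19% = 3209.71

CIF value: AUD 16893.19; import duty: AUD 3209.71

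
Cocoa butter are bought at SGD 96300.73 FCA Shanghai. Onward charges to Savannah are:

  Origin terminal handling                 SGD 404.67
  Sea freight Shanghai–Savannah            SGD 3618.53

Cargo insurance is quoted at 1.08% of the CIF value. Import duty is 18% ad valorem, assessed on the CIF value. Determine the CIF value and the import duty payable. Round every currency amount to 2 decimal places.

Let C be the CIF value. C = FCA price + pre-shipment costs + freight + 1.08% × C
C − 1.08% × C = 96300.73 + 404.67 + 3618.53
0.9892 × C = 100323.93
C = 100323.93 / 0.9892 = 101419.26
Insurance premium = 1.08% × 101419.26 = 1095.33
Import duty = 101419.26 × 18% = 18255.47

CIF value: SGD 101419.26; import duty: SGD 18255.47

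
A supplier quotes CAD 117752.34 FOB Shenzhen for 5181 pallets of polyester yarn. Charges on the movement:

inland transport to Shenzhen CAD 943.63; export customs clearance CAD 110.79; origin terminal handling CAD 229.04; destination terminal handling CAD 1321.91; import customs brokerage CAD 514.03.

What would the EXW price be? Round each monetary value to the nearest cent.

Not relevant to the conversion: destination terminal, brokerage — on the buyer under both terms; not part of either seller's price.
From FOB to EXW, the seller no longer bears: inland to port, export clearance, origin terminal.
EXW price = 117752.34 − 943.63 − 110.79 − 229.04 = 116468.88

EXW price: CAD 116468.88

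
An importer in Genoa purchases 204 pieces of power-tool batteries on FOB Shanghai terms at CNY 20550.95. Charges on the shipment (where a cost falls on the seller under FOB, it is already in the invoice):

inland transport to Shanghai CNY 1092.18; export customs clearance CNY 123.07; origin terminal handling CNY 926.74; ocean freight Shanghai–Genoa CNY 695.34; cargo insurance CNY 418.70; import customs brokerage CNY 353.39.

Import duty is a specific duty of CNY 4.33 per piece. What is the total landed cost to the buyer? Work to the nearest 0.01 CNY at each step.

Total landed cost: CNY 22901.70

FOB: the seller bears costs until goods are on board at the origin port; the buyer bears freight, insurance and all costs thereafter.
Already in the invoice (seller's account under FOB): inland to port, export clearance, origin terminal — exclude.
CIF value = FOB price + freight + insurance = 20550.95 + 695.34 + 418.70 = 21664.99
Import duty = 204 × 4.33 = 883.32
Buyer bears: freight 695.34 + insurance 418.70 + brokerage 353.39 + duty 883.32 = 2350.75
Landed cost = invoice 20550.95 + 2350.75 = 22901.70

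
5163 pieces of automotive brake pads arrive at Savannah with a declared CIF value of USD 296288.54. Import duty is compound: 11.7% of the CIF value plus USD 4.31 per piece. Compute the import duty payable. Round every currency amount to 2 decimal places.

Import duty: USD 56918.29

Ad valorem component: 296288.54 × 11.7% = 34665.76
Specific component: 5163 × 4.31 = 22252.53
Import duty = 34665.76 + 22252.53 = 56918.29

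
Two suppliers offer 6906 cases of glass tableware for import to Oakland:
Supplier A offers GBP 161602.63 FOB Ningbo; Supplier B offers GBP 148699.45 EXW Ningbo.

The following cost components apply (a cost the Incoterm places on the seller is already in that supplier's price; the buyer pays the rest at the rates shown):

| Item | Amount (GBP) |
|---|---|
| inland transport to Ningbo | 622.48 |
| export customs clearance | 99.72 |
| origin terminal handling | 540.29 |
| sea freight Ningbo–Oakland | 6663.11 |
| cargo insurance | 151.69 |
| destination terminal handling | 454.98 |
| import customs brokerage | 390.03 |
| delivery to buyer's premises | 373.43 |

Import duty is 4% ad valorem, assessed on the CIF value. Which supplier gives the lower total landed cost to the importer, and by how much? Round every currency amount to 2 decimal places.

Supplier A (FOB):
CIF value = FOB price + freight + insurance = 161602.63 + 6663.11 + 151.69 = 168417.43
Import duty = 168417.43 × 4% = 6736.70
Buyer bears (A): 6663.11 + 151.69 + 454.98 + 390.03 + 373.43 = 8033.24
Landed cost (A) = invoice 161602.63 + 8033.24 + duty 6736.70 = 176372.57
Supplier B (EXW):
CIF value = EXW price + inland to port + export clearance + origin terminal + freight + insurance = 148699.45 + 622.48 + 99.72 + 540.29 + 6663.11 + 151.69 = 156776.74
Import duty = 156776.74 × 4% = 6271.07
Buyer bears (B): 622.48 + 99.72 + 540.29 + 6663.11 + 151.69 + 454.98 + 390.03 + 373.43 = 9295.73
Landed cost (B) = invoice 148699.45 + 9295.73 + duty 6271.07 = 164266.25
Difference = |176372.57 − 164266.25| = 12106.32

Supplier B is cheaper by GBP 12106.32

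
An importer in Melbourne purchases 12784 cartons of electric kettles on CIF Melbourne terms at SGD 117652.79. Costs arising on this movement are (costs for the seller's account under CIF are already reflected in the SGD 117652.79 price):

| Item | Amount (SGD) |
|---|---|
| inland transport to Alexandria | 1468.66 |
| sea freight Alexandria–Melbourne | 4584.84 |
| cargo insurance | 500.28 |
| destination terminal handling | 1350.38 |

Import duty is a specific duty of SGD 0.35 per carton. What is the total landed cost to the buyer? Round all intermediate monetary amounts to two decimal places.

Total landed cost: SGD 123477.57

CIF: the seller pays costs through ocean freight and marine insurance to the destination port.
Already in the invoice (seller's account under CIF): inland to port, freight, insurance — exclude.
The CIF price already equals the CIF value: 117652.79
Import duty = 12784 × 0.35 = 4474.40
Buyer bears: destination terminal 1350.38 + duty 4474.40 = 5824.78
Landed cost = invoice 117652.79 + 5824.78 = 123477.57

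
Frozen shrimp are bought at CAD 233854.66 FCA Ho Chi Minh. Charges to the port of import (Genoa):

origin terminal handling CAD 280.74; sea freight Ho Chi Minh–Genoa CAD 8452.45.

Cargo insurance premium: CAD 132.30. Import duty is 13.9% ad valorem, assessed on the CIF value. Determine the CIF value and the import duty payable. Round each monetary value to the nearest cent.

CIF value: CAD 242720.15; import duty: CAD 33738.10

CIF = FCA price + pre-shipment costs + freight + insurance
CIF = 233854.66 + 280.74 + 8452.45 + 132.30 = 242720.15
Import duty = 242720.15 × 13.9% = 33738.10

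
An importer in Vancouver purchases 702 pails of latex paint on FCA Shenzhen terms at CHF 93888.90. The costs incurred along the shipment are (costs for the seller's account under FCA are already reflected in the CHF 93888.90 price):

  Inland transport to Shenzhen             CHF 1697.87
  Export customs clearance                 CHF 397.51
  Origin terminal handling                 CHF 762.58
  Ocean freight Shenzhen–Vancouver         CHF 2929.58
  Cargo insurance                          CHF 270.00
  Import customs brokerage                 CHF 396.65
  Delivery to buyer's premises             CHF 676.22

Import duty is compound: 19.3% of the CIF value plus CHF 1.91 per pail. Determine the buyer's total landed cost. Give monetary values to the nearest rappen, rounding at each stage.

Total landed cost: CHF 119150.00

FCA: the seller delivers export-cleared goods to the carrier; the buyer bears costs from that point.
Already in the invoice (seller's account under FCA): inland to port, export clearance — exclude.
CIF value = FCA price + origin terminal + freight + insurance = 93888.90 + 762.58 + 2929.58 + 270.00 = 97851.06
Ad valorem component: 97851.06 × 19.3% = 18885.25
Specific component: 702 × 1.91 = 1340.82
Import duty = 18885.25 + 1340.82 = 20226.07
Buyer bears: origin terminal 762.58 + freight 2929.58 + insurance 270.00 + brokerage 396.65 + delivery 676.22 + duty 20226.07 = 25261.10
Landed cost = invoice 93888.90 + 25261.10 = 119150.00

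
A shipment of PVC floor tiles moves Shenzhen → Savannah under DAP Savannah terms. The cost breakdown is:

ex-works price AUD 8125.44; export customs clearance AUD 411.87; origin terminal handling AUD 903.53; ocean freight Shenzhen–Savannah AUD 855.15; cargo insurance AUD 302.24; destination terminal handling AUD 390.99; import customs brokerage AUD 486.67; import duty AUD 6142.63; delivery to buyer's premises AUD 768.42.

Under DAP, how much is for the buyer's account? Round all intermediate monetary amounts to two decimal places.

DAP: the seller bears all costs to the named destination except import duty and clearance.
Seller's account: goods 8125.44 + export clearance 411.87 + origin terminal 903.53 + freight 855.15 + insurance 302.24 + destination terminal 390.99 + delivery 768.42 = 11757.64
Buyer's account: brokerage 486.67 + duty 6142.63 = 6629.30

Buyer's account: AUD 6629.30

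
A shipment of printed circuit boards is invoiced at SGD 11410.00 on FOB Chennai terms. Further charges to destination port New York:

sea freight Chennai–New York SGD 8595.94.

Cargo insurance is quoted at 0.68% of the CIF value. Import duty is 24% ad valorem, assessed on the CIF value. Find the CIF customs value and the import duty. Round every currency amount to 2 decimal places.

Let C be the CIF value. C = FOB price + freight + 0.68% × C
C − 0.68% × C = 11410.00 + 8595.94
0.9932 × C = 20005.94
C = 20005.94 / 0.9932 = 20142.91
Insurance premium = 0.68% × 20142.91 = 136.97
Import duty = 20142.91 × 24% = 4834.30

CIF value: SGD 20142.91; import duty: SGD 4834.30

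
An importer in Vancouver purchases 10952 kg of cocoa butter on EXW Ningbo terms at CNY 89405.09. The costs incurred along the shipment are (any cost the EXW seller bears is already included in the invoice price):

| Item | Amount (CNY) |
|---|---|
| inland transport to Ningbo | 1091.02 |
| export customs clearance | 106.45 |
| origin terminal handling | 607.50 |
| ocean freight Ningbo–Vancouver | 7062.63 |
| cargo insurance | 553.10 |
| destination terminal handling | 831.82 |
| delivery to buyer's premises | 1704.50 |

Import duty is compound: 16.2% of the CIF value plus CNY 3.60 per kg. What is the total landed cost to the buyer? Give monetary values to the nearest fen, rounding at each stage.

EXW: the seller makes goods available at their premises; the buyer bears all onward costs.
CIF value = EXW price + inland to port + export clearance + origin terminal + freight + insurance = 89405.09 + 1091.02 + 106.45 + 607.50 + 7062.63 + 553.10 = 98825.79
Ad valorem component: 98825.79 × 16.2% = 16009.78
Specific component: 10952 × 3.60 = 39427.20
Import duty = 16009.78 + 39427.20 = 55436.98
Buyer bears: inland to port 1091.02 + export clearance 106.45 + origin terminal 607.50 + freight 7062.63 + insurance 553.10 + destination terminal 831.82 + delivery 1704.50 + duty 55436.98 = 67394.00
Landed cost = invoice 89405.09 + 67394.00 = 156799.09

Total landed cost: CNY 156799.09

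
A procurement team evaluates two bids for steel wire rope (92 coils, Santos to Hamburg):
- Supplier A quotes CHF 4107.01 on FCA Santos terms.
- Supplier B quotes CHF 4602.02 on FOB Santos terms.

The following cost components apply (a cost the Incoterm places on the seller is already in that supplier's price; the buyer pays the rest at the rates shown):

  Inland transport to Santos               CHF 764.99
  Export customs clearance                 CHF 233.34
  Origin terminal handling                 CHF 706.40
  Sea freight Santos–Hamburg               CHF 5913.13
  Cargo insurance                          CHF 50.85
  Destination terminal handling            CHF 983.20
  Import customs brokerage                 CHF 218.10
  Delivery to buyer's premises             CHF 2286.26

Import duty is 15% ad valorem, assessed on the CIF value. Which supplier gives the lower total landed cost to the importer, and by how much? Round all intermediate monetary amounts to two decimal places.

Supplier A (FCA):
CIF value = FCA price + origin terminal + freight + insurance = 4107.01 + 706.40 + 5913.13 + 50.85 = 10777.39
Import duty = 10777.39 × 15% = 1616.61
Buyer bears (A): 706.40 + 5913.13 + 50.85 + 983.20 + 218.10 + 2286.26 = 10157.94
Landed cost (A) = invoice 4107.01 + 10157.94 + duty 1616.61 = 15881.56
Supplier B (FOB):
CIF value = FOB price + freight + insurance = 4602.02 + 5913.13 + 50.85 = 10566.00
Import duty = 10566.00 × 15% = 1584.90
Buyer bears (B): 5913.13 + 50.85 + 983.20 + 218.10 + 2286.26 = 9451.54
Landed cost (B) = invoice 4602.02 + 9451.54 + duty 1584.90 = 15638.46
Difference = |15881.56 − 15638.46| = 243.10

Supplier B is cheaper by CHF 243.10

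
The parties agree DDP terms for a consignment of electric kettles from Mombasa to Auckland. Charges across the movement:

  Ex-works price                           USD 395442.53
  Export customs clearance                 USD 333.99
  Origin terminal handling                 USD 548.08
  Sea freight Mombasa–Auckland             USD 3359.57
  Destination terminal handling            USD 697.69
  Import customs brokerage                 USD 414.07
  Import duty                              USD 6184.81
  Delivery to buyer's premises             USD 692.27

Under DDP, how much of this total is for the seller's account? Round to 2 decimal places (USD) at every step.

DDP: the seller bears all costs including import duty.
Seller's account: goods 395442.53 + export clearance 333.99 + origin terminal 548.08 + freight 3359.57 + destination terminal 697.69 + brokerage 414.07 + duty 6184.81 + delivery 692.27 = 407673.01
Buyer's account: 0.00

Seller's account: USD 407673.01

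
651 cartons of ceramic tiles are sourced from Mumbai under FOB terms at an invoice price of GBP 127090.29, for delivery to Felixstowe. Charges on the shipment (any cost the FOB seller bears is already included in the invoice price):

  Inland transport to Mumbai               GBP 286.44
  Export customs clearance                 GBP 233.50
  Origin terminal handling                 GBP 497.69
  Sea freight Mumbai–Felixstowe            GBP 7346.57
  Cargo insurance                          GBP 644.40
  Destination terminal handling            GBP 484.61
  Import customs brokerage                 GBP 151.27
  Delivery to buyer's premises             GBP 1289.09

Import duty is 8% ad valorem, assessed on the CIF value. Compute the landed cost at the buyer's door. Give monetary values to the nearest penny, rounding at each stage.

Total landed cost: GBP 147812.73

FOB: the seller bears costs until goods are on board at the origin port; the buyer bears freight, insurance and all costs thereafter.
Already in the invoice (seller's account under FOB): inland to port, export clearance, origin terminal — exclude.
CIF value = FOB price + freight + insurance = 127090.29 + 7346.57 + 644.40 = 135081.26
Import duty = 135081.26 × 8% = 10806.50
Buyer bears: freight 7346.57 + insurance 644.40 + destination terminal 484.61 + brokerage 151.27 + delivery 1289.09 + duty 10806.50 = 20722.44
Landed cost = invoice 127090.29 + 20722.44 = 147812.73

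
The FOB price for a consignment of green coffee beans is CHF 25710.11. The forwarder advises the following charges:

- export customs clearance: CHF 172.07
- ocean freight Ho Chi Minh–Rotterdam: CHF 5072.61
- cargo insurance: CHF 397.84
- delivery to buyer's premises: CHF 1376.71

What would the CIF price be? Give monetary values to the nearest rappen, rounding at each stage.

Not relevant to the conversion: export clearance — on the seller under both FOB and CIF; already in the FOB price and stays in the CIF price. delivery — on the buyer under both terms; not part of either seller's price.
From FOB to CIF, the seller additionally bears: freight, insurance.
CIF price = 25710.11 + 5072.61 + 397.84 = 31180.56

CIF price: CHF 31180.56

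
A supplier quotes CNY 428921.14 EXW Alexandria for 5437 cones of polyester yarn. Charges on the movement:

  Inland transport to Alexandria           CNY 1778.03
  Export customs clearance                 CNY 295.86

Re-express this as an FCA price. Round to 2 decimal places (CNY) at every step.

From EXW to FCA, the seller additionally bears: inland to port, export clearance.
FCA price = 428921.14 + 1778.03 + 295.86 = 430995.03

FCA price: CNY 430995.03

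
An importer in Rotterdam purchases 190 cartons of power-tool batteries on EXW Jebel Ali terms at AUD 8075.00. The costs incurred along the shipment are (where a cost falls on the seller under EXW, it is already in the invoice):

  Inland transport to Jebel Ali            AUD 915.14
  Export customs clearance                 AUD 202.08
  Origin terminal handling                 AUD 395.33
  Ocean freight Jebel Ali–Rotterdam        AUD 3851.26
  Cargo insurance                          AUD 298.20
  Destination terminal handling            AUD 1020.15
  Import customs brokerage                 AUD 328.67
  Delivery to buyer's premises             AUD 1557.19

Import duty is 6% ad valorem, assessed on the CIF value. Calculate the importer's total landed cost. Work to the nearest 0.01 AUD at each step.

EXW: the seller makes goods available at their premises; the buyer bears all onward costs.
CIF value = EXW price + inland to port + export clearance + origin terminal + freight + insurance = 8075.00 + 915.14 + 202.08 + 395.33 + 3851.26 + 298.20 = 13737.01
Import duty = 13737.01 × 6% = 824.22
Buyer bears: inland to port 915.14 + export clearance 202.08 + origin terminal 395.33 + freight 3851.26 + insurance 298.20 + destination terminal 1020.15 + brokerage 328.67 + delivery 1557.19 + duty 824.22 = 9392.24
Landed cost = invoice 8075.00 + 9392.24 = 17467.24

Total landed cost: AUD 17467.24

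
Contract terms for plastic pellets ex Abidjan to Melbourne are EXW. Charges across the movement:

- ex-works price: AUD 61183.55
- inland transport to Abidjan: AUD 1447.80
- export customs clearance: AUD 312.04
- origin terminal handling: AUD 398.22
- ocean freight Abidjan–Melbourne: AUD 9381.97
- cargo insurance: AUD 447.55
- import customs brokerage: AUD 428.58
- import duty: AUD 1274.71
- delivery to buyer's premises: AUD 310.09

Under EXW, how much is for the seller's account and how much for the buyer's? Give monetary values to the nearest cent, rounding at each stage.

EXW: the seller makes goods available at their premises; the buyer bears all onward costs.
Seller's account: goods 61183.55 = 61183.55
Buyer's account: inland to port 1447.80 + export clearance 312.04 + origin terminal 398.22 + freight 9381.97 + insurance 447.55 + brokerage 428.58 + duty 1274.71 + delivery 310.09 = 14000.96

Seller: AUD 61183.55; buyer: AUD 14000.96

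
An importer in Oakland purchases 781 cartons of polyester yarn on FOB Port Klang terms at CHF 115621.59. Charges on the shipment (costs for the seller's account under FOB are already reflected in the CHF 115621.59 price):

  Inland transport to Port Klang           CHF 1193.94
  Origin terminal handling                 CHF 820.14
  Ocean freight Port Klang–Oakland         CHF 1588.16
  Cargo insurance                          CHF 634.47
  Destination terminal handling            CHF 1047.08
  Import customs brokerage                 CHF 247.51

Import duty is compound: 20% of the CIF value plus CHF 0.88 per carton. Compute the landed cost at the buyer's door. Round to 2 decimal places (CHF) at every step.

FOB: the seller bears costs until goods are on board at the origin port; the buyer bears freight, insurance and all costs thereafter.
Already in the invoice (seller's account under FOB): inland to port, origin terminal — exclude.
CIF value = FOB price + freight + insurance = 115621.59 + 1588.16 + 634.47 = 117844.22
Ad valorem component: 117844.22 × 20% = 23568.84
Specific component: 781 × 0.88 = 687.28
Import duty = 23568.84 + 687.28 = 24256.12
Buyer bears: freight 1588.16 + insurance 634.47 + destination terminal 1047.08 + brokerage 247.51 + duty 24256.12 = 27773.34
Landed cost = invoice 115621.59 + 27773.34 = 143394.93

Total landed cost: CHF 143394.93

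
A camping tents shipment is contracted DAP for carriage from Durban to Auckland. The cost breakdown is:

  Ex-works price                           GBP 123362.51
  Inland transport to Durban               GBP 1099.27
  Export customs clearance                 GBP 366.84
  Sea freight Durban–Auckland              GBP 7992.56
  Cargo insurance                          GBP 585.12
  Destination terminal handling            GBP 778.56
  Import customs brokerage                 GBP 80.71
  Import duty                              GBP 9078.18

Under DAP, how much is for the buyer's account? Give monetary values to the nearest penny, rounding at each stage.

Buyer's account: GBP 9158.89

DAP: the seller bears all costs to the named destination except import duty and clearance.
Seller's account: goods 123362.51 + inland to port 1099.27 + export clearance 366.84 + freight 7992.56 + insurance 585.12 + destination terminal 778.56 = 134184.86
Buyer's account: brokerage 80.71 + duty 9078.18 = 9158.89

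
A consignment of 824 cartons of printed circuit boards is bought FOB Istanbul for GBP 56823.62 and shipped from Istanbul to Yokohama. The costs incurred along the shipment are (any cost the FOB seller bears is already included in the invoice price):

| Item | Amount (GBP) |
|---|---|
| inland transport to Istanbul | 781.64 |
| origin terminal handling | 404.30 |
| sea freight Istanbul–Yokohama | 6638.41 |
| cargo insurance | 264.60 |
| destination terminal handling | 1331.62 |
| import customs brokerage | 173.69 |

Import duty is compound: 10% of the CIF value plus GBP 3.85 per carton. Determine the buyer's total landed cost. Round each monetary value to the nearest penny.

FOB: the seller bears costs until goods are on board at the origin port; the buyer bears freight, insurance and all costs thereafter.
Already in the invoice (seller's account under FOB): inland to port, origin terminal — exclude.
CIF value = FOB price + freight + insurance = 56823.62 + 6638.41 + 264.60 = 63726.63
Ad valorem component: 63726.63 × 10% = 6372.66
Specific component: 824 × 3.85 = 3172.40
Import duty = 6372.66 + 3172.40 = 9545.06
Buyer bears: freight 6638.41 + insurance 264.60 + destination terminal 1331.62 + brokerage 173.69 + duty 9545.06 = 17953.38
Landed cost = invoice 56823.62 + 17953.38 = 74777.00

Total landed cost: GBP 74777.00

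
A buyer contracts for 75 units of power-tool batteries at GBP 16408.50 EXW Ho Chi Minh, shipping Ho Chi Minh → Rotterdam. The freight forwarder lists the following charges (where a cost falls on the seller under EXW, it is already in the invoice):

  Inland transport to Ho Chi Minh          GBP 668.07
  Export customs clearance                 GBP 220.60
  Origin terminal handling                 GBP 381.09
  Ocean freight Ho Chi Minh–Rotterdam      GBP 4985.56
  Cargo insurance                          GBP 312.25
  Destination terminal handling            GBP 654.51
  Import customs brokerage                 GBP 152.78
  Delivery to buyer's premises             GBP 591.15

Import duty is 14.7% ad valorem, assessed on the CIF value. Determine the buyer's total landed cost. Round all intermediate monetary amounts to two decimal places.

EXW: the seller makes goods available at their premises; the buyer bears all onward costs.
CIF value = EXW price + inland to port + export clearance + origin terminal + freight + insurance = 16408.50 + 668.07 + 220.60 + 381.09 + 4985.56 + 312.25 = 22976.07
Import duty = 22976.07 × 14.7% = 3377.48
Buyer bears: inland to port 668.07 + export clearance 220.60 + origin terminal 381.09 + freight 4985.56 + insurance 312.25 + destination terminal 654.51 + brokerage 152.78 + delivery 591.15 + duty 3377.48 = 11343.49
Landed cost = invoice 16408.50 + 11343.49 = 27751.99

Total landed cost: GBP 27751.99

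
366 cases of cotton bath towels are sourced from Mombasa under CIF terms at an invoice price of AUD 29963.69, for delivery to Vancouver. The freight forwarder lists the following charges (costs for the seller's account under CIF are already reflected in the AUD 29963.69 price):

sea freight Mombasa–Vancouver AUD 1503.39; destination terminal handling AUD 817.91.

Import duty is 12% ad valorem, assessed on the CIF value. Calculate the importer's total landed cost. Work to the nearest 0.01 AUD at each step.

Total landed cost: AUD 34377.24

CIF: the seller pays costs through ocean freight and marine insurance to the destination port.
Already in the invoice (seller's account under CIF): freight — exclude.
The CIF price already equals the CIF value: 29963.69
Import duty = 29963.69 × 12% = 3595.64
Buyer bears: destination terminal 817.91 + duty 3595.64 = 4413.55
Landed cost = invoice 29963.69 + 4413.55 = 34377.24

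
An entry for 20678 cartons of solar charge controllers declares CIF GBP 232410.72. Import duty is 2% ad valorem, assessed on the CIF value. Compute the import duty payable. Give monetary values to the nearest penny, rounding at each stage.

Import duty = 232410.72 × 2% = 4648.21

Import duty: GBP 4648.21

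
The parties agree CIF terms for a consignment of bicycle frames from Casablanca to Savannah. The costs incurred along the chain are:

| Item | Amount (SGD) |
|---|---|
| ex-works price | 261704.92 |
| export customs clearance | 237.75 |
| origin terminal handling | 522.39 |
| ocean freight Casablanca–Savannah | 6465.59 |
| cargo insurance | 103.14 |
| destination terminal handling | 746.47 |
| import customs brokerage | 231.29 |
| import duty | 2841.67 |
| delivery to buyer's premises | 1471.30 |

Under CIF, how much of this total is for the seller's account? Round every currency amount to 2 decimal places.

Seller's account: SGD 269033.79

CIF: the seller pays costs through ocean freight and marine insurance to the destination port.
Seller's account: goods 261704.92 + export clearance 237.75 + origin terminal 522.39 + freight 6465.59 + insurance 103.14 = 269033.79
Buyer's account: destination terminal 746.47 + brokerage 231.29 + duty 2841.67 + delivery 1471.30 = 5290.73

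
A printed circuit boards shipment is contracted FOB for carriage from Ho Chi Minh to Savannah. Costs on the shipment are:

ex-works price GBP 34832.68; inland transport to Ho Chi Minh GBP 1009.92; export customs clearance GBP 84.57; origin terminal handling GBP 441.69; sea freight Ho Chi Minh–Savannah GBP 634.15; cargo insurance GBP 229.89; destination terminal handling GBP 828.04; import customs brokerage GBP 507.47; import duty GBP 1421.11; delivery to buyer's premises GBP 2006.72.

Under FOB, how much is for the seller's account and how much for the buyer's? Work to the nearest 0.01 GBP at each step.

Seller: GBP 36368.86; buyer: GBP 5627.38

FOB: the seller bears costs until goods are on board at the origin port; the buyer bears freight, insurance and all costs thereafter.
Seller's account: goods 34832.68 + inland to port 1009.92 + export clearance 84.57 + origin terminal 441.69 = 36368.86
Buyer's account: freight 634.15 + insurance 229.89 + destination terminal 828.04 + brokerage 507.47 + duty 1421.11 + delivery 2006.72 = 5627.38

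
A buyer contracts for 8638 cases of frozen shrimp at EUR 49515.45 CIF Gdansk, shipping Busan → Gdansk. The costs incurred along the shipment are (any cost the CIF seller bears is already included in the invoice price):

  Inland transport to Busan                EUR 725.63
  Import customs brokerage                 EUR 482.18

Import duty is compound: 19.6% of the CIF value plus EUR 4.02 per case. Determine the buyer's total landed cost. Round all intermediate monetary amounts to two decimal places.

CIF: the seller pays costs through ocean freight and marine insurance to the destination port.
Already in the invoice (seller's account under CIF): inland to port — exclude.
The CIF price already equals the CIF value: 49515.45
Ad valorem component: 49515.45 × 19.6% = 9705.03
Specific component: 8638 × 4.02 = 34724.76
Import duty = 9705.03 + 34724.76 = 44429.79
Buyer bears: brokerage 482.18 + duty 44429.79 = 44911.97
Landed cost = invoice 49515.45 + 44911.97 = 94427.42

Total landed cost: EUR 94427.42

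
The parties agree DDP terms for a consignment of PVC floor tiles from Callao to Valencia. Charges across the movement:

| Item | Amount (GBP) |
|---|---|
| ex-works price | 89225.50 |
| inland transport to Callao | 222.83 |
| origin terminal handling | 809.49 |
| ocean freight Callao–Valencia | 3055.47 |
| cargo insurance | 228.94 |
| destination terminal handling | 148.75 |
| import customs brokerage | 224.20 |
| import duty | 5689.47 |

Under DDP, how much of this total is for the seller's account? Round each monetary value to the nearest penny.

DDP: the seller bears all costs including import duty.
Seller's account: goods 89225.50 + inland to port 222.83 + origin terminal 809.49 + freight 3055.47 + insurance 228.94 + destination terminal 148.75 + brokerage 224.20 + duty 5689.47 = 99604.65
Buyer's account: 0.00

Seller's account: GBP 99604.65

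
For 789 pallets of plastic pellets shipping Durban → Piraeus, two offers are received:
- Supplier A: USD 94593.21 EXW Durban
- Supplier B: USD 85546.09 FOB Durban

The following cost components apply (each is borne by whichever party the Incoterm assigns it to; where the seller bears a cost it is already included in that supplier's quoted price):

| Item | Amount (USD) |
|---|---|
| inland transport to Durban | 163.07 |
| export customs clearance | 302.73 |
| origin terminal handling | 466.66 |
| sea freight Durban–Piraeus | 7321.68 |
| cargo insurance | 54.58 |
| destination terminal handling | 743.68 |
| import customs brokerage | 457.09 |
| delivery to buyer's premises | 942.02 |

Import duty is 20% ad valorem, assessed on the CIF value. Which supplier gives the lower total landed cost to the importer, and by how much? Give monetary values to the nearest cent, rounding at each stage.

Supplier A (EXW):
CIF value = EXW price + inland to port + export clearance + origin terminal + freight + insurance = 94593.21 + 163.07 + 302.73 + 466.66 + 7321.68 + 54.58 = 102901.93
Import duty = 102901.93 × 20% = 20580.39
Buyer bears (A): 163.07 + 302.73 + 466.66 + 7321.68 + 54.58 + 743.68 + 457.09 + 942.02 = 10451.51
Landed cost (A) = invoice 94593.21 + 10451.51 + duty 20580.39 = 125625.11
Supplier B (FOB):
CIF value = FOB price + freight + insurance = 85546.09 + 7321.68 + 54.58 = 92922.35
Import duty = 92922.35 × 20% = 18584.47
Buyer bears (B): 7321.68 + 54.58 + 743.68 + 457.09 + 942.02 = 9519.05
Landed cost (B) = invoice 85546.09 + 9519.05 + duty 18584.47 = 113649.61
Difference = |125625.11 − 113649.61| = 11975.50

Supplier B is cheaper by USD 11975.50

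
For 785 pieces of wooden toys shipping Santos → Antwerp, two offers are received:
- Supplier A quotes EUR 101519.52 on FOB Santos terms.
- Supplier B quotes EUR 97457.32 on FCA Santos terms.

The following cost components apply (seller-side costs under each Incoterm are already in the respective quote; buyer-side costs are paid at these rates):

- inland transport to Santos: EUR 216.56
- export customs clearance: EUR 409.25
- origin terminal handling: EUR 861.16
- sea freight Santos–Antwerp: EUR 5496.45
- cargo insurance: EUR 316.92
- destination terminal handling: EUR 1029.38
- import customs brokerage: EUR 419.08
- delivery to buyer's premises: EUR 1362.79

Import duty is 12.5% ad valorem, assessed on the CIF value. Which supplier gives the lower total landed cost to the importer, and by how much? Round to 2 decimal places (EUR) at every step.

Supplier A (FOB):
CIF value = FOB price + freight + insurance = 101519.52 + 5496.45 + 316.92 = 107332.89
Import duty = 107332.89 × 12.5% = 13416.61
Buyer bears (A): 5496.45 + 316.92 + 1029.38 + 419.08 + 1362.79 = 8624.62
Landed cost (A) = invoice 101519.52 + 8624.62 + duty 13416.61 = 123560.75
Supplier B (FCA):
CIF value = FCA price + origin terminal + freight + insurance = 97457.32 + 861.16 + 5496.45 + 316.92 = 104131.85
Import duty = 104131.85 × 12.5% = 13016.48
Buyer bears (B): 861.16 + 5496.45 + 316.92 + 1029.38 + 419.08 + 1362.79 = 9485.78
Landed cost (B) = invoice 97457.32 + 9485.78 + duty 13016.48 = 119959.58
Difference = |123560.75 − 119959.58| = 3601.17

Supplier B is cheaper by EUR 3601.17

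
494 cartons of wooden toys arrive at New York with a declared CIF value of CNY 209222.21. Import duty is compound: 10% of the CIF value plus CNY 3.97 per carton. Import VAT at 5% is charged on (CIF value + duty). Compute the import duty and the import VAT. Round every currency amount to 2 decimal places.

Ad valorem component: 209222.21 × 10% = 20922.22
Specific component: 494 × 3.97 = 1961.18
Import duty = 20922.22 + 1961.18 = 22883.40
VAT base = CIF + duty = 209222.21 + 22883.40 = 232105.61
Import VAT = 232105.61 × 5% = 11605.28

Import duty: CNY 22883.40; import VAT: CNY 11605.28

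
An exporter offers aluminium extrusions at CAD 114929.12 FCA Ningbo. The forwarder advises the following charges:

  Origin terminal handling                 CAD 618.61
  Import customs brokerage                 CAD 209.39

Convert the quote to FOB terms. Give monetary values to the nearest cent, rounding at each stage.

FOB price: CAD 115547.73

Not relevant to the conversion: brokerage — on the buyer under both terms; not part of either seller's price.
From FCA to FOB, the seller additionally bears: origin terminal.
FOB price = 114929.12 + 618.61 = 115547.73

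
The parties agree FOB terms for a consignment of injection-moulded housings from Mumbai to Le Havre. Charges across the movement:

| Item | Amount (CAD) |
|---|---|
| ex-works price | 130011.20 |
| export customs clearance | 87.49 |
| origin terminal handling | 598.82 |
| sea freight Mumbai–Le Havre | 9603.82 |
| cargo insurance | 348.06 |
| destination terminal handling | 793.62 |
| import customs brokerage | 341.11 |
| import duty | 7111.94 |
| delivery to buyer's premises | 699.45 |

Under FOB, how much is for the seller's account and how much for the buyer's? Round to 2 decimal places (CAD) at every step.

Seller: CAD 130697.51; buyer: CAD 18898.00

FOB: the seller bears costs until goods are on board at the origin port; the buyer bears freight, insurance and all costs thereafter.
Seller's account: goods 130011.20 + export clearance 87.49 + origin terminal 598.82 = 130697.51
Buyer's account: freight 9603.82 + insurance 348.06 + destination terminal 793.62 + brokerage 341.11 + duty 7111.94 + delivery 699.45 = 18898.00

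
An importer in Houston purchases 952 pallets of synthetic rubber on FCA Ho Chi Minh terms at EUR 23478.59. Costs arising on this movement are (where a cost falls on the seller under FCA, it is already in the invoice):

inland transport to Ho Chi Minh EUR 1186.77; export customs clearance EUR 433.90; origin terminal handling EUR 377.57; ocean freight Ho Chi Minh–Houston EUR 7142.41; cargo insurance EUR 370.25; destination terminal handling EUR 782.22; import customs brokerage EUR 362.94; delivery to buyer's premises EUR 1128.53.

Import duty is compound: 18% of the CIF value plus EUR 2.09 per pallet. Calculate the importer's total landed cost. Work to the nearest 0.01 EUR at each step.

FCA: the seller delivers export-cleared goods to the carrier; the buyer bears costs from that point.
Already in the invoice (seller's account under FCA): inland to port, export clearance — exclude.
CIF value = FCA price + origin terminal + freight + insurance = 23478.59 + 377.57 + 7142.41 + 370.25 = 31368.82
Ad valorem component: 31368.82 × 18% = 5646.39
Specific component: 952 × 2.09 = 1989.68
Import duty = 5646.39 + 1989.68 = 7636.07
Buyer bears: origin terminal 377.57 + freight 7142.41 + insurance 370.25 + destination terminal 782.22 + brokerage 362.94 + delivery 1128.53 + duty 7636.07 = 17799.99
Landed cost = invoice 23478.59 + 17799.99 = 41278.58

Total landed cost: EUR 41278.58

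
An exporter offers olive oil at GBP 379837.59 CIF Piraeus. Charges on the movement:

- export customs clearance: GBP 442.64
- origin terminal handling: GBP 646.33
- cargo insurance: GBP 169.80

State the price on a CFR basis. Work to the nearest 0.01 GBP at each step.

Not relevant to the conversion: export clearance, origin terminal — on the seller under both CIF and CFR; already in the CIF price and stays in the CFR price.
From CIF to CFR, the seller no longer bears: insurance.
CFR price = 379837.59 − 169.80 = 379667.79

CFR price: GBP 379667.79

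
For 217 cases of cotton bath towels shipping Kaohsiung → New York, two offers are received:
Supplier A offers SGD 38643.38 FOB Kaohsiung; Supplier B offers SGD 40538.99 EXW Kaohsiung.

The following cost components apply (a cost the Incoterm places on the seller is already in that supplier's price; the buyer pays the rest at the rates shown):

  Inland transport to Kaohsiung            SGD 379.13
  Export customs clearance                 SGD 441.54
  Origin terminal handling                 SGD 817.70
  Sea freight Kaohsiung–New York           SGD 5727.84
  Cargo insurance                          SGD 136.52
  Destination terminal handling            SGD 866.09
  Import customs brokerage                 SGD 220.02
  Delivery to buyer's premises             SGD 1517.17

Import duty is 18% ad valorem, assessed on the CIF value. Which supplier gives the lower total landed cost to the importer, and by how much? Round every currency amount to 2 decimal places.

Supplier A (FOB):
CIF value = FOB price + freight + insurance = 38643.38 + 5727.84 + 136.52 = 44507.74
Import duty = 44507.74 × 18% = 8011.39
Buyer bears (A): 5727.84 + 136.52 + 866.09 + 220.02 + 1517.17 = 8467.64
Landed cost (A) = invoice 38643.38 + 8467.64 + duty 8011.39 = 55122.41
Supplier B (EXW):
CIF value = EXW price + inland to port + export clearance + origin terminal + freight + insurance = 40538.99 + 379.13 + 441.54 + 817.70 + 5727.84 + 136.52 = 48041.72
Import duty = 48041.72 × 18% = 8647.51
Buyer bears (B): 379.13 + 441.54 + 817.70 + 5727.84 + 136.52 + 866.09 + 220.02 + 1517.17 = 10106.01
Landed cost (B) = invoice 40538.99 + 10106.01 + duty 8647.51 = 59292.51
Difference = |55122.41 − 59292.51| = 4170.10

Supplier A is cheaper by SGD 4170.10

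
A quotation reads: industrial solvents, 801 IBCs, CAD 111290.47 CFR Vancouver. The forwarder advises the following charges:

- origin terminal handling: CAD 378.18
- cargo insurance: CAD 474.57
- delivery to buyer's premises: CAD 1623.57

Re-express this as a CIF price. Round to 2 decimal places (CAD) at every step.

CIF price: CAD 111765.04

Not relevant to the conversion: origin terminal — on the seller under both CFR and CIF; already in the CFR price and stays in the CIF price. delivery — on the buyer under both terms; not part of either seller's price.
From CFR to CIF, the seller additionally bears: insurance.
CIF price = 111290.47 + 474.57 = 111765.04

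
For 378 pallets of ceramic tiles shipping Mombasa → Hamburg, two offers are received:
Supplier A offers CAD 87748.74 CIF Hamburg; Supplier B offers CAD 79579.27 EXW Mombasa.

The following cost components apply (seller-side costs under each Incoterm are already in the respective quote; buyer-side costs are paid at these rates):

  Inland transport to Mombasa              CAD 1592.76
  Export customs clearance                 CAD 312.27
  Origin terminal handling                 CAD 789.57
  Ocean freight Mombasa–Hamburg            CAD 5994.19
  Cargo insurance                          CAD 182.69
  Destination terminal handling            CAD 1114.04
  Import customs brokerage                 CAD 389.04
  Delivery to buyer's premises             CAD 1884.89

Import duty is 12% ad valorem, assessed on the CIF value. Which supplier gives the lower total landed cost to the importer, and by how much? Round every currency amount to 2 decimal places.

Supplier A (CIF):
The CIF price already equals the CIF value: 87748.74
Import duty = 87748.74 × 12% = 10529.85
Buyer bears (A): 1114.04 + 389.04 + 1884.89 = 3387.97
Landed cost (A) = invoice 87748.74 + 3387.97 + duty 10529.85 = 101666.56
Supplier B (EXW):
CIF value = EXW price + inland to port + export clearance + origin terminal + freight + insurance = 79579.27 + 1592.76 + 312.27 + 789.57 + 5994.19 + 182.69 = 88450.75
Import duty = 88450.75 × 12% = 10614.09
Buyer bears (B): 1592.76 + 312.27 + 789.57 + 5994.19 + 182.69 + 1114.04 + 389.04 + 1884.89 = 12259.45
Landed cost (B) = invoice 79579.27 + 12259.45 + duty 10614.09 = 102452.81
Difference = |101666.56 − 102452.81| = 786.25

Supplier A is cheaper by CAD 786.25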